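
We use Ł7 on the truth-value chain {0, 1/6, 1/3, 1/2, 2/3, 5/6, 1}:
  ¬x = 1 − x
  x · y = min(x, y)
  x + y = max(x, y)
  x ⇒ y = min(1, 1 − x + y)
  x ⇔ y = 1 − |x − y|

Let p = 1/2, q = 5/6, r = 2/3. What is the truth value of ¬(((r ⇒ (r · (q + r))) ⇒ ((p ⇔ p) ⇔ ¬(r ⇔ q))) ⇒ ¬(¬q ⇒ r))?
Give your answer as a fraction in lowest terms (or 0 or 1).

q + r = 5/6 + 2/3 = 5/6
r · (q + r) = 2/3 · 5/6 = 2/3
r ⇒ (r · (q + r)) = 2/3 ⇒ 2/3 = 1
p ⇔ p = 1/2 ⇔ 1/2 = 1
r ⇔ q = 2/3 ⇔ 5/6 = 5/6
¬(r ⇔ q) = ¬5/6 = 1/6
(p ⇔ p) ⇔ ¬(r ⇔ q) = 1 ⇔ 1/6 = 1/6
(r ⇒ (r · (q + r))) ⇒ ((p ⇔ p) ⇔ ¬(r ⇔ q)) = 1 ⇒ 1/6 = 1/6
¬q = ¬5/6 = 1/6
¬q ⇒ r = 1/6 ⇒ 2/3 = 1
¬(¬q ⇒ r) = ¬1 = 0
((r ⇒ (r · (q + r))) ⇒ ((p ⇔ p) ⇔ ¬(r ⇔ q))) ⇒ ¬(¬q ⇒ r) = 1/6 ⇒ 0 = 5/6
¬(((r ⇒ (r · (q + r))) ⇒ ((p ⇔ p) ⇔ ¬(r ⇔ q))) ⇒ ¬(¬q ⇒ r)) = ¬5/6 = 1/6

1/6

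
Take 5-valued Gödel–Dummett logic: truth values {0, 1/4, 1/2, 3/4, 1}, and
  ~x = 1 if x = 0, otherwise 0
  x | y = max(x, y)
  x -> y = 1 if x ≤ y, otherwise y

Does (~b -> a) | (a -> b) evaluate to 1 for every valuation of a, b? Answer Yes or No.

No

Counterexample: take a = 1/4, b = 0.
~b = ~0 = 1
~b -> a = 1 -> 1/4 = 1/4
a -> b = 1/4 -> 0 = 0
(~b -> a) | (a -> b) = 1/4 | 0 = 1/4
This gives 1/4 ≠ 1.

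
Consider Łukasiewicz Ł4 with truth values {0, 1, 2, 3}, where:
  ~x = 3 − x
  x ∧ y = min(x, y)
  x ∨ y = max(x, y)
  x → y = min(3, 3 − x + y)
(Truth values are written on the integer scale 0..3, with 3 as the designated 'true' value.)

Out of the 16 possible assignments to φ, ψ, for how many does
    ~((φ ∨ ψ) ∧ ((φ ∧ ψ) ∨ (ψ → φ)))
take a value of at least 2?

φ = 0, ψ = 0 ↦ 3  ≥
φ = 0, ψ = 1 ↦ 2  ≥
φ = 0, ψ = 2 ↦ 2  ≥
φ = 0, ψ = 3 ↦ 3  ≥
φ = 1, ψ = 0 ↦ 2  ≥
φ = 1, ψ = 1 ↦ 2  ≥
φ = 1, ψ = 2 ↦ 1  <
φ = 1, ψ = 3 ↦ 2  ≥
φ = 2, ψ = 0 ↦ 1  <
φ = 2, ψ = 1 ↦ 1  <
φ = 2, ψ = 2 ↦ 1  <
φ = 2, ψ = 3 ↦ 1  <
φ = 3, ψ = 0 ↦ 0  <
φ = 3, ψ = 1 ↦ 0  <
φ = 3, ψ = 2 ↦ 0  <
φ = 3, ψ = 3 ↦ 0  <
So 7 of the 16 assignments meet the threshold.

7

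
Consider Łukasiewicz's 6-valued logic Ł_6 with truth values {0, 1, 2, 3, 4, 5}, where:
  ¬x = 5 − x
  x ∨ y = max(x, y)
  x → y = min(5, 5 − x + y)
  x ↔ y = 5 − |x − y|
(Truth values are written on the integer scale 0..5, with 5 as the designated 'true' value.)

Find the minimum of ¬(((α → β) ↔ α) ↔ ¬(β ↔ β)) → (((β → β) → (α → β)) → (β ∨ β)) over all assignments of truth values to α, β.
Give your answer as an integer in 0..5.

3

Take α = 2, β = 0:
α → β = 2 → 0 = 3
(α → β) ↔ α = 3 ↔ 2 = 4
β ↔ β = 0 ↔ 0 = 5
¬(β ↔ β) = ¬5 = 0
((α → β) ↔ α) ↔ ¬(β ↔ β) = 4 ↔ 0 = 1
¬(((α → β) ↔ α) ↔ ¬(β ↔ β)) = ¬1 = 4
β → β = 0 → 0 = 5
α → β = 2 → 0 = 3
(β → β) → (α → β) = 5 → 3 = 3
β ∨ β = 0 ∨ 0 = 0
((β → β) → (α → β)) → (β ∨ β) = 3 → 0 = 2
¬(((α → β) ↔ α) ↔ ¬(β ↔ β)) → (((β → β) → (α → β)) → (β ∨ β)) = 4 → 2 = 3
No assignment yields a value below 3, so this is the minimum.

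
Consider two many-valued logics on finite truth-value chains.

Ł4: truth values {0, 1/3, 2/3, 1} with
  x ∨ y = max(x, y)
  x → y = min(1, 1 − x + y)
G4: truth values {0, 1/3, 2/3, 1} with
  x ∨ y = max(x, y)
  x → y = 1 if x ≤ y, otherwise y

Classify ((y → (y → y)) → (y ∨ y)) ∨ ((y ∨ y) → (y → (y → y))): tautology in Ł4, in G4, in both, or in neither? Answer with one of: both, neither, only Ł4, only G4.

both

In Ł4: every assignment gives 1 — tautology.
In G4: every assignment gives 1 — tautology.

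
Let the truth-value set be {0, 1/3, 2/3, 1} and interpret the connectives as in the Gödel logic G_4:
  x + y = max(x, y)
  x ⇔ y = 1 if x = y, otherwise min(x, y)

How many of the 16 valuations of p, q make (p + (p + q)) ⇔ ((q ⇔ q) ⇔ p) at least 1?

10

p = 0, q = 0 ↦ 1  ≥
p = 0, q = 1/3 ↦ 0  <
p = 0, q = 2/3 ↦ 0  <
p = 0, q = 1 ↦ 0  <
p = 1/3, q = 0 ↦ 1  ≥
p = 1/3, q = 1/3 ↦ 1  ≥
p = 1/3, q = 2/3 ↦ 1/3  <
p = 1/3, q = 1 ↦ 1/3  <
p = 2/3, q = 0 ↦ 1  ≥
p = 2/3, q = 1/3 ↦ 1  ≥
p = 2/3, q = 2/3 ↦ 1  ≥
p = 2/3, q = 1 ↦ 2/3  <
p = 1, q = 0 ↦ 1  ≥
p = 1, q = 1/3 ↦ 1  ≥
p = 1, q = 2/3 ↦ 1  ≥
p = 1, q = 1 ↦ 1  ≥
So 10 of the 16 assignments meet the threshold.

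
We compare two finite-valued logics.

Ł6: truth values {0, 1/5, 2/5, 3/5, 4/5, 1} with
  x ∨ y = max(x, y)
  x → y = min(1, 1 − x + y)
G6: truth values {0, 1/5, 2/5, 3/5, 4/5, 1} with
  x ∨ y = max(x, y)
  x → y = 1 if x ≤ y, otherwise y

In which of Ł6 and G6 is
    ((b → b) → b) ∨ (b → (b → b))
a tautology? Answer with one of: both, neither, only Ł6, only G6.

both

In Ł6: every assignment gives 1 — tautology.
In G6: every assignment gives 1 — tautology.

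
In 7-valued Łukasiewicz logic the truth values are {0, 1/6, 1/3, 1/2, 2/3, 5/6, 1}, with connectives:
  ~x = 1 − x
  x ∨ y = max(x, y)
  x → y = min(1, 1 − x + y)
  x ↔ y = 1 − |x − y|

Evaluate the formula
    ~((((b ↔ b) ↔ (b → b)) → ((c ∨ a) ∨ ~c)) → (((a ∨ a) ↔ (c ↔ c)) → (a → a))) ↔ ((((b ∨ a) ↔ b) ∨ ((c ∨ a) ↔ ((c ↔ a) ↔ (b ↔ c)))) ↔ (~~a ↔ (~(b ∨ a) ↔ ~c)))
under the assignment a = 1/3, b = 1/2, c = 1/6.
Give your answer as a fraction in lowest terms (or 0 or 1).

b ↔ b = 1/2 ↔ 1/2 = 1
b → b = 1/2 → 1/2 = 1
(b ↔ b) ↔ (b → b) = 1 ↔ 1 = 1
c ∨ a = 1/6 ∨ 1/3 = 1/3
~c = ~1/6 = 5/6
(c ∨ a) ∨ ~c = 1/3 ∨ 5/6 = 5/6
((b ↔ b) ↔ (b → b)) → ((c ∨ a) ∨ ~c) = 1 → 5/6 = 5/6
a ∨ a = 1/3 ∨ 1/3 = 1/3
c ↔ c = 1/6 ↔ 1/6 = 1
(a ∨ a) ↔ (c ↔ c) = 1/3 ↔ 1 = 1/3
a → a = 1/3 → 1/3 = 1
((a ∨ a) ↔ (c ↔ c)) → (a → a) = 1/3 → 1 = 1
(((b ↔ b) ↔ (b → b)) → ((c ∨ a) ∨ ~c)) → (((a ∨ a) ↔ (c ↔ c)) → (a → a)) = 5/6 → 1 = 1
~((((b ↔ b) ↔ (b → b)) → ((c ∨ a) ∨ ~c)) → (((a ∨ a) ↔ (c ↔ c)) → (a → a))) = ~1 = 0
b ∨ a = 1/2 ∨ 1/3 = 1/2
(b ∨ a) ↔ b = 1/2 ↔ 1/2 = 1
c ∨ a = 1/6 ∨ 1/3 = 1/3
c ↔ a = 1/6 ↔ 1/3 = 5/6
b ↔ c = 1/2 ↔ 1/6 = 2/3
(c ↔ a) ↔ (b ↔ c) = 5/6 ↔ 2/3 = 5/6
(c ∨ a) ↔ ((c ↔ a) ↔ (b ↔ c)) = 1/3 ↔ 5/6 = 1/2
((b ∨ a) ↔ b) ∨ ((c ∨ a) ↔ ((c ↔ a) ↔ (b ↔ c))) = 1 ∨ 1/2 = 1
~a = ~1/3 = 2/3
~~a = ~2/3 = 1/3
b ∨ a = 1/2 ∨ 1/3 = 1/2
~(b ∨ a) = ~1/2 = 1/2
~c = ~1/6 = 5/6
~(b ∨ a) ↔ ~c = 1/2 ↔ 5/6 = 2/3
~~a ↔ (~(b ∨ a) ↔ ~c) = 1/3 ↔ 2/3 = 2/3
(((b ∨ a) ↔ b) ∨ ((c ∨ a) ↔ ((c ↔ a) ↔ (b ↔ c)))) ↔ (~~a ↔ (~(b ∨ a) ↔ ~c)) = 1 ↔ 2/3 = 2/3
~((((b ↔ b) ↔ (b → b)) → ((c ∨ a) ∨ ~c)) → (((a ∨ a) ↔ (c ↔ c)) → (a → a))) ↔ ((((b ∨ a) ↔ b) ∨ ((c ∨ a) ↔ ((c ↔ a) ↔ (b ↔ c)))) ↔ (~~a ↔ (~(b ∨ a) ↔ ~c))) = 0 ↔ 2/3 = 1/3

1/3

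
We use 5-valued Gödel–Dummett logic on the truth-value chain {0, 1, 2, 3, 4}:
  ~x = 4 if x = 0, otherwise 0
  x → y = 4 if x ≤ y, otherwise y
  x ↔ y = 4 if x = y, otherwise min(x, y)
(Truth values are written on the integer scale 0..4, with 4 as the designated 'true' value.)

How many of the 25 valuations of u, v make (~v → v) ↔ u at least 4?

5

value 4: 5 assignments (counts)
value 3: 4 assignments
value 2: 4 assignments
value 1: 4 assignments
value 0: 8 assignments
So 5 of the 25 assignments meet the threshold.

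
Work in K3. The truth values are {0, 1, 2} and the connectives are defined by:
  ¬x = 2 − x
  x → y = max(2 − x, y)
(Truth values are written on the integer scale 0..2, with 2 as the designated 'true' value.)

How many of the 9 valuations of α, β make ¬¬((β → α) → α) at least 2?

4

α = 0, β = 0 ↦ 0  <
α = 0, β = 1 ↦ 1  <
α = 0, β = 2 ↦ 2  ≥
α = 1, β = 0 ↦ 1  <
α = 1, β = 1 ↦ 1  <
α = 1, β = 2 ↦ 1  <
α = 2, β = 0 ↦ 2  ≥
α = 2, β = 1 ↦ 2  ≥
α = 2, β = 2 ↦ 2  ≥
So 4 of the 9 assignments meet the threshold.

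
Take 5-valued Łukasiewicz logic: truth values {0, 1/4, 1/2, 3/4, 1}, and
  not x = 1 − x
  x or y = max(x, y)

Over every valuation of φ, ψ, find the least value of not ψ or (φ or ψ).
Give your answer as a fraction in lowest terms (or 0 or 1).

Take φ = 0, ψ = 1/2:
not ψ = not 1/2 = 1/2
φ or ψ = 0 or 1/2 = 1/2
not ψ or (φ or ψ) = 1/2 or 1/2 = 1/2
No assignment yields a value below 1/2, so this is the minimum.

1/2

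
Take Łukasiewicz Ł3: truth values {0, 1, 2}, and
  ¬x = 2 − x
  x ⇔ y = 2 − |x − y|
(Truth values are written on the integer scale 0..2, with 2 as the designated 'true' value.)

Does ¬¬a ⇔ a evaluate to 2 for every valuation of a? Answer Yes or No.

a = 0 ↦ 2
a = 1 ↦ 2
a = 2 ↦ 2
Every assignment gives a value ≥ 2.

Yes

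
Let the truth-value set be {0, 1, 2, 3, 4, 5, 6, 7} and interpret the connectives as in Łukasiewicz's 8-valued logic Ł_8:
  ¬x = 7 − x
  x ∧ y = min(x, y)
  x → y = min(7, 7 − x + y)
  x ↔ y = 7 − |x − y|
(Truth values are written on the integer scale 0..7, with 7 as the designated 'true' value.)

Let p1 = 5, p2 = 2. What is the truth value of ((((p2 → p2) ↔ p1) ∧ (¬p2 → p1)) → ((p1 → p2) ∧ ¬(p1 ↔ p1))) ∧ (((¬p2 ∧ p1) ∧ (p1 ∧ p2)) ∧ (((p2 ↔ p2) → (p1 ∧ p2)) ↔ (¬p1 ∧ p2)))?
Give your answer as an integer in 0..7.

p2 → p2 = 2 → 2 = 7
(p2 → p2) ↔ p1 = 7 ↔ 5 = 5
¬p2 = ¬2 = 5
¬p2 → p1 = 5 → 5 = 7
((p2 → p2) ↔ p1) ∧ (¬p2 → p1) = 5 ∧ 7 = 5
p1 → p2 = 5 → 2 = 4
p1 ↔ p1 = 5 ↔ 5 = 7
¬(p1 ↔ p1) = ¬7 = 0
(p1 → p2) ∧ ¬(p1 ↔ p1) = 4 ∧ 0 = 0
(((p2 → p2) ↔ p1) ∧ (¬p2 → p1)) → ((p1 → p2) ∧ ¬(p1 ↔ p1)) = 5 → 0 = 2
¬p2 = ¬2 = 5
¬p2 ∧ p1 = 5 ∧ 5 = 5
p1 ∧ p2 = 5 ∧ 2 = 2
(¬p2 ∧ p1) ∧ (p1 ∧ p2) = 5 ∧ 2 = 2
p2 ↔ p2 = 2 ↔ 2 = 7
p1 ∧ p2 = 5 ∧ 2 = 2
(p2 ↔ p2) → (p1 ∧ p2) = 7 → 2 = 2
¬p1 = ¬5 = 2
¬p1 ∧ p2 = 2 ∧ 2 = 2
((p2 ↔ p2) → (p1 ∧ p2)) ↔ (¬p1 ∧ p2) = 2 ↔ 2 = 7
((¬p2 ∧ p1) ∧ (p1 ∧ p2)) ∧ (((p2 ↔ p2) → (p1 ∧ p2)) ↔ (¬p1 ∧ p2)) = 2 ∧ 7 = 2
((((p2 → p2) ↔ p1) ∧ (¬p2 → p1)) → ((p1 → p2) ∧ ¬(p1 ↔ p1))) ∧ (((¬p2 ∧ p1) ∧ (p1 ∧ p2)) ∧ (((p2 ↔ p2) → (p1 ∧ p2)) ↔ (¬p1 ∧ p2))) = 2 ∧ 2 = 2

2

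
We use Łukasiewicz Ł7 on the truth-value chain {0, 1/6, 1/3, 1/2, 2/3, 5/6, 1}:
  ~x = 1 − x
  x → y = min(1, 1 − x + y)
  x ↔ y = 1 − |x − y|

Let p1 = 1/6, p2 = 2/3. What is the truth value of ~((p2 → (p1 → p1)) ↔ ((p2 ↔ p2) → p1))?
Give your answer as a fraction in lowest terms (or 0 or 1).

5/6

p1 → p1 = 1/6 → 1/6 = 1
p2 → (p1 → p1) = 2/3 → 1 = 1
p2 ↔ p2 = 2/3 ↔ 2/3 = 1
(p2 ↔ p2) → p1 = 1 → 1/6 = 1/6
(p2 → (p1 → p1)) ↔ ((p2 ↔ p2) → p1) = 1 ↔ 1/6 = 1/6
~((p2 → (p1 → p1)) ↔ ((p2 ↔ p2) → p1)) = ~1/6 = 5/6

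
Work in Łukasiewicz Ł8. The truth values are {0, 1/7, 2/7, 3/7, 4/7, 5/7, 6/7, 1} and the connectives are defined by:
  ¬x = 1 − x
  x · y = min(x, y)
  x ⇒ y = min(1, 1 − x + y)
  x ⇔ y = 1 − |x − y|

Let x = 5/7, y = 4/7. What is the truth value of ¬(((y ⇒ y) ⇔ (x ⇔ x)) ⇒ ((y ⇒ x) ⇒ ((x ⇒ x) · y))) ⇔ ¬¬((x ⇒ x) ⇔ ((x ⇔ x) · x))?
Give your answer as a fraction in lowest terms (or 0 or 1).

y ⇒ y = 4/7 ⇒ 4/7 = 1
x ⇔ x = 5/7 ⇔ 5/7 = 1
(y ⇒ y) ⇔ (x ⇔ x) = 1 ⇔ 1 = 1
y ⇒ x = 4/7 ⇒ 5/7 = 1
x ⇒ x = 5/7 ⇒ 5/7 = 1
(x ⇒ x) · y = 1 · 4/7 = 4/7
(y ⇒ x) ⇒ ((x ⇒ x) · y) = 1 ⇒ 4/7 = 4/7
((y ⇒ y) ⇔ (x ⇔ x)) ⇒ ((y ⇒ x) ⇒ ((x ⇒ x) · y)) = 1 ⇒ 4/7 = 4/7
¬(((y ⇒ y) ⇔ (x ⇔ x)) ⇒ ((y ⇒ x) ⇒ ((x ⇒ x) · y))) = ¬4/7 = 3/7
x ⇒ x = 5/7 ⇒ 5/7 = 1
x ⇔ x = 5/7 ⇔ 5/7 = 1
(x ⇔ x) · x = 1 · 5/7 = 5/7
(x ⇒ x) ⇔ ((x ⇔ x) · x) = 1 ⇔ 5/7 = 5/7
¬((x ⇒ x) ⇔ ((x ⇔ x) · x)) = ¬5/7 = 2/7
¬¬((x ⇒ x) ⇔ ((x ⇔ x) · x)) = ¬2/7 = 5/7
¬(((y ⇒ y) ⇔ (x ⇔ x)) ⇒ ((y ⇒ x) ⇒ ((x ⇒ x) · y))) ⇔ ¬¬((x ⇒ x) ⇔ ((x ⇔ x) · x)) = 3/7 ⇔ 5/7 = 5/7

5/7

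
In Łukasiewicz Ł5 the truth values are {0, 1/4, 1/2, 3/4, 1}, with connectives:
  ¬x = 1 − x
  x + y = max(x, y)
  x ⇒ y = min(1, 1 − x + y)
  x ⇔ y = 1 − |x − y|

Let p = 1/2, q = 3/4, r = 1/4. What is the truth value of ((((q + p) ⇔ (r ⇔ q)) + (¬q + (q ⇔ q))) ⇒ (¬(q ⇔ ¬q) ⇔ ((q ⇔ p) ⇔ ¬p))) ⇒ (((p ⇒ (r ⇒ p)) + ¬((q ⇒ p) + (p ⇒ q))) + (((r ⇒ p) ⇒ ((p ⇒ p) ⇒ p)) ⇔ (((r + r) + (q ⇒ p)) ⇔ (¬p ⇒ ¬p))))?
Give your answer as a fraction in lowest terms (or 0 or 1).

q + p = 3/4 + 1/2 = 3/4
r ⇔ q = 1/4 ⇔ 3/4 = 1/2
(q + p) ⇔ (r ⇔ q) = 3/4 ⇔ 1/2 = 3/4
¬q = ¬3/4 = 1/4
q ⇔ q = 3/4 ⇔ 3/4 = 1
¬q + (q ⇔ q) = 1/4 + 1 = 1
((q + p) ⇔ (r ⇔ q)) + (¬q + (q ⇔ q)) = 3/4 + 1 = 1
¬q = ¬3/4 = 1/4
q ⇔ ¬q = 3/4 ⇔ 1/4 = 1/2
¬(q ⇔ ¬q) = ¬1/2 = 1/2
q ⇔ p = 3/4 ⇔ 1/2 = 3/4
¬p = ¬1/2 = 1/2
(q ⇔ p) ⇔ ¬p = 3/4 ⇔ 1/2 = 3/4
¬(q ⇔ ¬q) ⇔ ((q ⇔ p) ⇔ ¬p) = 1/2 ⇔ 3/4 = 3/4
(((q + p) ⇔ (r ⇔ q)) + (¬q + (q ⇔ q))) ⇒ (¬(q ⇔ ¬q) ⇔ ((q ⇔ p) ⇔ ¬p)) = 1 ⇒ 3/4 = 3/4
r ⇒ p = 1/4 ⇒ 1/2 = 1
p ⇒ (r ⇒ p) = 1/2 ⇒ 1 = 1
q ⇒ p = 3/4 ⇒ 1/2 = 3/4
p ⇒ q = 1/2 ⇒ 3/4 = 1
(q ⇒ p) + (p ⇒ q) = 3/4 + 1 = 1
¬((q ⇒ p) + (p ⇒ q)) = ¬1 = 0
(p ⇒ (r ⇒ p)) + ¬((q ⇒ p) + (p ⇒ q)) = 1 + 0 = 1
r ⇒ p = 1/4 ⇒ 1/2 = 1
p ⇒ p = 1/2 ⇒ 1/2 = 1
(p ⇒ p) ⇒ p = 1 ⇒ 1/2 = 1/2
(r ⇒ p) ⇒ ((p ⇒ p) ⇒ p) = 1 ⇒ 1/2 = 1/2
r + r = 1/4 + 1/4 = 1/4
q ⇒ p = 3/4 ⇒ 1/2 = 3/4
(r + r) + (q ⇒ p) = 1/4 + 3/4 = 3/4
¬p = ¬1/2 = 1/2
¬p = ¬1/2 = 1/2
¬p ⇒ ¬p = 1/2 ⇒ 1/2 = 1
((r + r) + (q ⇒ p)) ⇔ (¬p ⇒ ¬p) = 3/4 ⇔ 1 = 3/4
((r ⇒ p) ⇒ ((p ⇒ p) ⇒ p)) ⇔ (((r + r) + (q ⇒ p)) ⇔ (¬p ⇒ ¬p)) = 1/2 ⇔ 3/4 = 3/4
((p ⇒ (r ⇒ p)) + ¬((q ⇒ p) + (p ⇒ q))) + (((r ⇒ p) ⇒ ((p ⇒ p) ⇒ p)) ⇔ (((r + r) + (q ⇒ p)) ⇔ (¬p ⇒ ¬p))) = 1 + 3/4 = 1
((((q + p) ⇔ (r ⇔ q)) + (¬q + (q ⇔ q))) ⇒ (¬(q ⇔ ¬q) ⇔ ((q ⇔ p) ⇔ ¬p))) ⇒ (((p ⇒ (r ⇒ p)) + ¬((q ⇒ p) + (p ⇒ q))) + (((r ⇒ p) ⇒ ((p ⇒ p) ⇒ p)) ⇔ (((r + r) + (q ⇒ p)) ⇔ (¬p ⇒ ¬p)))) = 3/4 ⇒ 1 = 1

1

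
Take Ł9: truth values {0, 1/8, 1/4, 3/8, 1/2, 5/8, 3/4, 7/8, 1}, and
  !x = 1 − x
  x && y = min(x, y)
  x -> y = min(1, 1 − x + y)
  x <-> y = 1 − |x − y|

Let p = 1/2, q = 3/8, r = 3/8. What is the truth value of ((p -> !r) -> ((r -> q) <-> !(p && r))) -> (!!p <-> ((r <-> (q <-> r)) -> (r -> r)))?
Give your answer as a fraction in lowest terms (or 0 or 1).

!r = !3/8 = 5/8
p -> !r = 1/2 -> 5/8 = 1
r -> q = 3/8 -> 3/8 = 1
p && r = 1/2 && 3/8 = 3/8
!(p && r) = !3/8 = 5/8
(r -> q) <-> !(p && r) = 1 <-> 5/8 = 5/8
(p -> !r) -> ((r -> q) <-> !(p && r)) = 1 -> 5/8 = 5/8
!p = !1/2 = 1/2
!!p = !1/2 = 1/2
q <-> r = 3/8 <-> 3/8 = 1
r <-> (q <-> r) = 3/8 <-> 1 = 3/8
r -> r = 3/8 -> 3/8 = 1
(r <-> (q <-> r)) -> (r -> r) = 3/8 -> 1 = 1
!!p <-> ((r <-> (q <-> r)) -> (r -> r)) = 1/2 <-> 1 = 1/2
((p -> !r) -> ((r -> q) <-> !(p && r))) -> (!!p <-> ((r <-> (q <-> r)) -> (r -> r))) = 5/8 -> 1/2 = 7/8

7/8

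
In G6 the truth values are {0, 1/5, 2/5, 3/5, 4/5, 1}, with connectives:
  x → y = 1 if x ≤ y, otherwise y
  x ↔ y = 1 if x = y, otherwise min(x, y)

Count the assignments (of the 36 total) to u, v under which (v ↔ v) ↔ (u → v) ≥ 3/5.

value 1: 21 assignments (counts)
value 4/5: 1 assignment (counts)
value 3/5: 2 assignments (counts)
value 2/5: 3 assignments
value 1/5: 4 assignments
value 0: 5 assignments
So 24 of the 36 assignments meet the threshold.

24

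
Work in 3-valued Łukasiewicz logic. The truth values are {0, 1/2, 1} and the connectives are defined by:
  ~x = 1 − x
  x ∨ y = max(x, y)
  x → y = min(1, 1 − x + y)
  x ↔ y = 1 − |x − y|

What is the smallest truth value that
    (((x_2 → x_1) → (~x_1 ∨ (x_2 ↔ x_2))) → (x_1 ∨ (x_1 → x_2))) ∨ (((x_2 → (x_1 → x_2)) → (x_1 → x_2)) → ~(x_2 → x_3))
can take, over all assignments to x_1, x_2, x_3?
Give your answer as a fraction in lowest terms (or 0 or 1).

Take x_1 = 1/2, x_2 = 0, x_3 = 0:
x_2 → x_1 = 0 → 1/2 = 1
~x_1 = ~1/2 = 1/2
x_2 ↔ x_2 = 0 ↔ 0 = 1
~x_1 ∨ (x_2 ↔ x_2) = 1/2 ∨ 1 = 1
(x_2 → x_1) → (~x_1 ∨ (x_2 ↔ x_2)) = 1 → 1 = 1
x_1 → x_2 = 1/2 → 0 = 1/2
x_1 ∨ (x_1 → x_2) = 1/2 ∨ 1/2 = 1/2
((x_2 → x_1) → (~x_1 ∨ (x_2 ↔ x_2))) → (x_1 ∨ (x_1 → x_2)) = 1 → 1/2 = 1/2
x_1 → x_2 = 1/2 → 0 = 1/2
x_2 → (x_1 → x_2) = 0 → 1/2 = 1
x_1 → x_2 = 1/2 → 0 = 1/2
(x_2 → (x_1 → x_2)) → (x_1 → x_2) = 1 → 1/2 = 1/2
x_2 → x_3 = 0 → 0 = 1
~(x_2 → x_3) = ~1 = 0
((x_2 → (x_1 → x_2)) → (x_1 → x_2)) → ~(x_2 → x_3) = 1/2 → 0 = 1/2
(((x_2 → x_1) → (~x_1 ∨ (x_2 ↔ x_2))) → (x_1 ∨ (x_1 → x_2))) ∨ (((x_2 → (x_1 → x_2)) → (x_1 → x_2)) → ~(x_2 → x_3)) = 1/2 ∨ 1/2 = 1/2
No assignment yields a value below 1/2, so this is the minimum.

1/2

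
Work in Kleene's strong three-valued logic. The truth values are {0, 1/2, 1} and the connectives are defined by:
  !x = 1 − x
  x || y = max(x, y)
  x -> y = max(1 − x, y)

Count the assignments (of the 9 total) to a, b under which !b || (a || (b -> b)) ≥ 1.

a = 0, b = 0 ↦ 1  ≥
a = 0, b = 1/2 ↦ 1/2  <
a = 0, b = 1 ↦ 1  ≥
a = 1/2, b = 0 ↦ 1  ≥
a = 1/2, b = 1/2 ↦ 1/2  <
a = 1/2, b = 1 ↦ 1  ≥
a = 1, b = 0 ↦ 1  ≥
a = 1, b = 1/2 ↦ 1  ≥
a = 1, b = 1 ↦ 1  ≥
So 7 of the 9 assignments meet the threshold.

7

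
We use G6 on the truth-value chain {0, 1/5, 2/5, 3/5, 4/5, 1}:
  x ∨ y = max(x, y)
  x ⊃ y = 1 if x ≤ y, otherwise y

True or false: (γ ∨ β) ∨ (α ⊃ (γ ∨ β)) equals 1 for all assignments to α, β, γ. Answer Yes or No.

No

Counterexample: take α = 1/5, β = 0, γ = 0.
γ ∨ β = 0 ∨ 0 = 0
γ ∨ β = 0 ∨ 0 = 0
α ⊃ (γ ∨ β) = 1/5 ⊃ 0 = 0
(γ ∨ β) ∨ (α ⊃ (γ ∨ β)) = 0 ∨ 0 = 0
This gives 0 ≠ 1.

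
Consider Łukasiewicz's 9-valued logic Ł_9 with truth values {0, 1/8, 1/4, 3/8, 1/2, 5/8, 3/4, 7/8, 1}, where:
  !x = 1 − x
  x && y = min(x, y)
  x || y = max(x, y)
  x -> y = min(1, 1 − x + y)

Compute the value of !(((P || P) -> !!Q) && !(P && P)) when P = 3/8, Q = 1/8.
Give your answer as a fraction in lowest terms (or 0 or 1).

3/8

P || P = 3/8 || 3/8 = 3/8
!Q = !1/8 = 7/8
!!Q = !7/8 = 1/8
(P || P) -> !!Q = 3/8 -> 1/8 = 3/4
P && P = 3/8 && 3/8 = 3/8
!(P && P) = !3/8 = 5/8
((P || P) -> !!Q) && !(P && P) = 3/4 && 5/8 = 5/8
!(((P || P) -> !!Q) && !(P && P)) = !5/8 = 3/8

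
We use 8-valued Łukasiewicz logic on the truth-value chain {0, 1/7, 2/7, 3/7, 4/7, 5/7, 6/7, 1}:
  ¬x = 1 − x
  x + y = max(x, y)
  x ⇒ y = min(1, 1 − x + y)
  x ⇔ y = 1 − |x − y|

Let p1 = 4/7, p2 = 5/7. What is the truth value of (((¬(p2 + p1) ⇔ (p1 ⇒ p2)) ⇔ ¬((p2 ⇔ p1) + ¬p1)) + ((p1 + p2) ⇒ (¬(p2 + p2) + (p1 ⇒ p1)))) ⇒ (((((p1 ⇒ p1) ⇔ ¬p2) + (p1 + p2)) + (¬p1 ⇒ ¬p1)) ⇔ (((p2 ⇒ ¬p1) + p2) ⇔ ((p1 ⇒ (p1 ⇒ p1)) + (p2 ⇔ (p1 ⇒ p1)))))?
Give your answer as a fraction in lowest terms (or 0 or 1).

p2 + p1 = 5/7 + 4/7 = 5/7
¬(p2 + p1) = ¬5/7 = 2/7
p1 ⇒ p2 = 4/7 ⇒ 5/7 = 1
¬(p2 + p1) ⇔ (p1 ⇒ p2) = 2/7 ⇔ 1 = 2/7
p2 ⇔ p1 = 5/7 ⇔ 4/7 = 6/7
¬p1 = ¬4/7 = 3/7
(p2 ⇔ p1) + ¬p1 = 6/7 + 3/7 = 6/7
¬((p2 ⇔ p1) + ¬p1) = ¬6/7 = 1/7
(¬(p2 + p1) ⇔ (p1 ⇒ p2)) ⇔ ¬((p2 ⇔ p1) + ¬p1) = 2/7 ⇔ 1/7 = 6/7
p1 + p2 = 4/7 + 5/7 = 5/7
p2 + p2 = 5/7 + 5/7 = 5/7
¬(p2 + p2) = ¬5/7 = 2/7
p1 ⇒ p1 = 4/7 ⇒ 4/7 = 1
¬(p2 + p2) + (p1 ⇒ p1) = 2/7 + 1 = 1
(p1 + p2) ⇒ (¬(p2 + p2) + (p1 ⇒ p1)) = 5/7 ⇒ 1 = 1
((¬(p2 + p1) ⇔ (p1 ⇒ p2)) ⇔ ¬((p2 ⇔ p1) + ¬p1)) + ((p1 + p2) ⇒ (¬(p2 + p2) + (p1 ⇒ p1))) = 6/7 + 1 = 1
p1 ⇒ p1 = 4/7 ⇒ 4/7 = 1
¬p2 = ¬5/7 = 2/7
(p1 ⇒ p1) ⇔ ¬p2 = 1 ⇔ 2/7 = 2/7
p1 + p2 = 4/7 + 5/7 = 5/7
((p1 ⇒ p1) ⇔ ¬p2) + (p1 + p2) = 2/7 + 5/7 = 5/7
¬p1 = ¬4/7 = 3/7
¬p1 = ¬4/7 = 3/7
¬p1 ⇒ ¬p1 = 3/7 ⇒ 3/7 = 1
(((p1 ⇒ p1) ⇔ ¬p2) + (p1 + p2)) + (¬p1 ⇒ ¬p1) = 5/7 + 1 = 1
¬p1 = ¬4/7 = 3/7
p2 ⇒ ¬p1 = 5/7 ⇒ 3/7 = 5/7
(p2 ⇒ ¬p1) + p2 = 5/7 + 5/7 = 5/7
p1 ⇒ p1 = 4/7 ⇒ 4/7 = 1
p1 ⇒ (p1 ⇒ p1) = 4/7 ⇒ 1 = 1
p1 ⇒ p1 = 4/7 ⇒ 4/7 = 1
p2 ⇔ (p1 ⇒ p1) = 5/7 ⇔ 1 = 5/7
(p1 ⇒ (p1 ⇒ p1)) + (p2 ⇔ (p1 ⇒ p1)) = 1 + 5/7 = 1
((p2 ⇒ ¬p1) + p2) ⇔ ((p1 ⇒ (p1 ⇒ p1)) + (p2 ⇔ (p1 ⇒ p1))) = 5/7 ⇔ 1 = 5/7
((((p1 ⇒ p1) ⇔ ¬p2) + (p1 + p2)) + (¬p1 ⇒ ¬p1)) ⇔ (((p2 ⇒ ¬p1) + p2) ⇔ ((p1 ⇒ (p1 ⇒ p1)) + (p2 ⇔ (p1 ⇒ p1)))) = 1 ⇔ 5/7 = 5/7
(((¬(p2 + p1) ⇔ (p1 ⇒ p2)) ⇔ ¬((p2 ⇔ p1) + ¬p1)) + ((p1 + p2) ⇒ (¬(p2 + p2) + (p1 ⇒ p1)))) ⇒ (((((p1 ⇒ p1) ⇔ ¬p2) + (p1 + p2)) + (¬p1 ⇒ ¬p1)) ⇔ (((p2 ⇒ ¬p1) + p2) ⇔ ((p1 ⇒ (p1 ⇒ p1)) + (p2 ⇔ (p1 ⇒ p1))))) = 1 ⇒ 5/7 = 5/7

5/7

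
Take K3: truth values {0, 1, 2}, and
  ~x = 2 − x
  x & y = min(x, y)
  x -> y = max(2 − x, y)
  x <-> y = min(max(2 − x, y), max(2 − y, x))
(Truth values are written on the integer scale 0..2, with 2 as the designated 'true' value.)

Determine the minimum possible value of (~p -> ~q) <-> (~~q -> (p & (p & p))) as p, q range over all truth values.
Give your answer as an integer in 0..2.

1

Take p = 0, q = 1:
~p = ~0 = 2
~q = ~1 = 1
~p -> ~q = 2 -> 1 = 1
~q = ~1 = 1
~~q = ~1 = 1
p & p = 0 & 0 = 0
p & (p & p) = 0 & 0 = 0
~~q -> (p & (p & p)) = 1 -> 0 = 1
(~p -> ~q) <-> (~~q -> (p & (p & p))) = 1 <-> 1 = 1
No assignment yields a value below 1, so this is the minimum.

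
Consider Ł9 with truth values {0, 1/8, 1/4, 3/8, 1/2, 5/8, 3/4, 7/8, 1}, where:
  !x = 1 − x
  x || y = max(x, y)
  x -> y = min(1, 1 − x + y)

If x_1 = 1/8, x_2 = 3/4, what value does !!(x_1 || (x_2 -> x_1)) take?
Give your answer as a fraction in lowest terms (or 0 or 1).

3/8

x_2 -> x_1 = 3/4 -> 1/8 = 3/8
x_1 || (x_2 -> x_1) = 1/8 || 3/8 = 3/8
!(x_1 || (x_2 -> x_1)) = !3/8 = 5/8
!!(x_1 || (x_2 -> x_1)) = !5/8 = 3/8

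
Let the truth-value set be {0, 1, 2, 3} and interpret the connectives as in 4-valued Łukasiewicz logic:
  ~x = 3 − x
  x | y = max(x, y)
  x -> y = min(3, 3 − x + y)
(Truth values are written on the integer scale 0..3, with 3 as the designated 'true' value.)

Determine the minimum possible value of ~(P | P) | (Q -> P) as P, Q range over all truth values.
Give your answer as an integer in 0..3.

Take P = 1, Q = 2:
P | P = 1 | 1 = 1
~(P | P) = ~1 = 2
Q -> P = 2 -> 1 = 2
~(P | P) | (Q -> P) = 2 | 2 = 2
No assignment yields a value below 2, so this is the minimum.

2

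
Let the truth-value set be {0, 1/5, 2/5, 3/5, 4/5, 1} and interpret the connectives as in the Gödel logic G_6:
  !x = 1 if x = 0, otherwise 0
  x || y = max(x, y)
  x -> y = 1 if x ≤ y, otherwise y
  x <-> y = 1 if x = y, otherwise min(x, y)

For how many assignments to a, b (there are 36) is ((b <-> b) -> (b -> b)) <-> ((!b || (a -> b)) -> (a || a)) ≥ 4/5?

value 1: 12 assignments (counts)
value 4/5: 3 assignments (counts)
value 3/5: 4 assignments
value 2/5: 5 assignments
value 1/5: 6 assignments
value 0: 6 assignments
So 15 of the 36 assignments meet the threshold.

15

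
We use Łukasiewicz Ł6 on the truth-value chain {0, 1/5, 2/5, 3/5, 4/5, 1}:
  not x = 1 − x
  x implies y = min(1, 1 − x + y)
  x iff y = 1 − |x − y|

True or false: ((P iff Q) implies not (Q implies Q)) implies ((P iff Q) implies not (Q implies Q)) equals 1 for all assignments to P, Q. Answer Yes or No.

At P = 1/5, Q = 3/5, for instance:
P iff Q = 1/5 iff 3/5 = 3/5
Q implies Q = 3/5 implies 3/5 = 1
not (Q implies Q) = not 1 = 0
(P iff Q) implies not (Q implies Q) = 3/5 implies 0 = 2/5
((P iff Q) implies not (Q implies Q)) implies ((P iff Q) implies not (Q implies Q)) = 2/5 implies 2/5 = 1
and checking the remaining 35 assignments likewise gives ≥ 1 in every case.

Yes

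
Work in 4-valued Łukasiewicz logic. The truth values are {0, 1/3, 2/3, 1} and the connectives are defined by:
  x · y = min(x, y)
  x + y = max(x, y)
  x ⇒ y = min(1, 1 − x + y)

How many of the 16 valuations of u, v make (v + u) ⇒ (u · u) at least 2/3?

u = 0, v = 0 ↦ 1  ≥
u = 0, v = 1/3 ↦ 2/3  ≥
u = 0, v = 2/3 ↦ 1/3  <
u = 0, v = 1 ↦ 0  <
u = 1/3, v = 0 ↦ 1  ≥
u = 1/3, v = 1/3 ↦ 1  ≥
u = 1/3, v = 2/3 ↦ 2/3  ≥
u = 1/3, v = 1 ↦ 1/3  <
u = 2/3, v = 0 ↦ 1  ≥
u = 2/3, v = 1/3 ↦ 1  ≥
u = 2/3, v = 2/3 ↦ 1  ≥
u = 2/3, v = 1 ↦ 2/3  ≥
u = 1, v = 0 ↦ 1  ≥
u = 1, v = 1/3 ↦ 1  ≥
u = 1, v = 2/3 ↦ 1  ≥
u = 1, v = 1 ↦ 1  ≥
So 13 of the 16 assignments meet the threshold.

13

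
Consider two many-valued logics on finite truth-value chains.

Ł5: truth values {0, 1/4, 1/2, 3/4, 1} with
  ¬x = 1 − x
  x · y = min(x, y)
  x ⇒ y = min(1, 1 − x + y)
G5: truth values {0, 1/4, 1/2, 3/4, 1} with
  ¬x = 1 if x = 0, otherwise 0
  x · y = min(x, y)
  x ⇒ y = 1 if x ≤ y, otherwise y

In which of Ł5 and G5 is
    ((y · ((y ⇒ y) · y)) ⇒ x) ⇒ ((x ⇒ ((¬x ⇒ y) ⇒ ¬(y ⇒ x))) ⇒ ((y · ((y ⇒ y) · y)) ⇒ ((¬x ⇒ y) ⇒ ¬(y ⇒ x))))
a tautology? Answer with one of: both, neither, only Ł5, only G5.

both

In Ł5: every assignment gives 1 — tautology.
In G5: every assignment gives 1 — tautology.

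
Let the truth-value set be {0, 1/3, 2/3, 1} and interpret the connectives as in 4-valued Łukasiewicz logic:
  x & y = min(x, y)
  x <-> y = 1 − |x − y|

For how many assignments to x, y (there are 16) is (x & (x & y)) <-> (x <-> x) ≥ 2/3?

4

x = 0, y = 0 ↦ 0  <
x = 0, y = 1/3 ↦ 0  <
x = 0, y = 2/3 ↦ 0  <
x = 0, y = 1 ↦ 0  <
x = 1/3, y = 0 ↦ 0  <
x = 1/3, y = 1/3 ↦ 1/3  <
x = 1/3, y = 2/3 ↦ 1/3  <
x = 1/3, y = 1 ↦ 1/3  <
x = 2/3, y = 0 ↦ 0  <
x = 2/3, y = 1/3 ↦ 1/3  <
x = 2/3, y = 2/3 ↦ 2/3  ≥
x = 2/3, y = 1 ↦ 2/3  ≥
x = 1, y = 0 ↦ 0  <
x = 1, y = 1/3 ↦ 1/3  <
x = 1, y = 2/3 ↦ 2/3  ≥
x = 1, y = 1 ↦ 1  ≥
So 4 of the 16 assignments meet the threshold.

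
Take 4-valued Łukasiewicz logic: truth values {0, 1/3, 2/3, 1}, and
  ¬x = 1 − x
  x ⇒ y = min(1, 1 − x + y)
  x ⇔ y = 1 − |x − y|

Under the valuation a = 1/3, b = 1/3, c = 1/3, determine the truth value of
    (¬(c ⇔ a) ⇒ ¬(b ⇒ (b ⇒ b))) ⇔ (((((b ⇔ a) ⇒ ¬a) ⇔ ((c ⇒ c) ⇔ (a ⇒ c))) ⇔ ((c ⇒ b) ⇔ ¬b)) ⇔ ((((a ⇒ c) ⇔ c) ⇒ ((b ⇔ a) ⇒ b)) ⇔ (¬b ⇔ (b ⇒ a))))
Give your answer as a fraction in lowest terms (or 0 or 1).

2/3

c ⇔ a = 1/3 ⇔ 1/3 = 1
¬(c ⇔ a) = ¬1 = 0
b ⇒ b = 1/3 ⇒ 1/3 = 1
b ⇒ (b ⇒ b) = 1/3 ⇒ 1 = 1
¬(b ⇒ (b ⇒ b)) = ¬1 = 0
¬(c ⇔ a) ⇒ ¬(b ⇒ (b ⇒ b)) = 0 ⇒ 0 = 1
b ⇔ a = 1/3 ⇔ 1/3 = 1
¬a = ¬1/3 = 2/3
(b ⇔ a) ⇒ ¬a = 1 ⇒ 2/3 = 2/3
c ⇒ c = 1/3 ⇒ 1/3 = 1
a ⇒ c = 1/3 ⇒ 1/3 = 1
(c ⇒ c) ⇔ (a ⇒ c) = 1 ⇔ 1 = 1
((b ⇔ a) ⇒ ¬a) ⇔ ((c ⇒ c) ⇔ (a ⇒ c)) = 2/3 ⇔ 1 = 2/3
c ⇒ b = 1/3 ⇒ 1/3 = 1
¬b = ¬1/3 = 2/3
(c ⇒ b) ⇔ ¬b = 1 ⇔ 2/3 = 2/3
(((b ⇔ a) ⇒ ¬a) ⇔ ((c ⇒ c) ⇔ (a ⇒ c))) ⇔ ((c ⇒ b) ⇔ ¬b) = 2/3 ⇔ 2/3 = 1
a ⇒ c = 1/3 ⇒ 1/3 = 1
(a ⇒ c) ⇔ c = 1 ⇔ 1/3 = 1/3
b ⇔ a = 1/3 ⇔ 1/3 = 1
(b ⇔ a) ⇒ b = 1 ⇒ 1/3 = 1/3
((a ⇒ c) ⇔ c) ⇒ ((b ⇔ a) ⇒ b) = 1/3 ⇒ 1/3 = 1
¬b = ¬1/3 = 2/3
b ⇒ a = 1/3 ⇒ 1/3 = 1
¬b ⇔ (b ⇒ a) = 2/3 ⇔ 1 = 2/3
(((a ⇒ c) ⇔ c) ⇒ ((b ⇔ a) ⇒ b)) ⇔ (¬b ⇔ (b ⇒ a)) = 1 ⇔ 2/3 = 2/3
((((b ⇔ a) ⇒ ¬a) ⇔ ((c ⇒ c) ⇔ (a ⇒ c))) ⇔ ((c ⇒ b) ⇔ ¬b)) ⇔ ((((a ⇒ c) ⇔ c) ⇒ ((b ⇔ a) ⇒ b)) ⇔ (¬b ⇔ (b ⇒ a))) = 1 ⇔ 2/3 = 2/3
(¬(c ⇔ a) ⇒ ¬(b ⇒ (b ⇒ b))) ⇔ (((((b ⇔ a) ⇒ ¬a) ⇔ ((c ⇒ c) ⇔ (a ⇒ c))) ⇔ ((c ⇒ b) ⇔ ¬b)) ⇔ ((((a ⇒ c) ⇔ c) ⇒ ((b ⇔ a) ⇒ b)) ⇔ (¬b ⇔ (b ⇒ a)))) = 1 ⇔ 2/3 = 2/3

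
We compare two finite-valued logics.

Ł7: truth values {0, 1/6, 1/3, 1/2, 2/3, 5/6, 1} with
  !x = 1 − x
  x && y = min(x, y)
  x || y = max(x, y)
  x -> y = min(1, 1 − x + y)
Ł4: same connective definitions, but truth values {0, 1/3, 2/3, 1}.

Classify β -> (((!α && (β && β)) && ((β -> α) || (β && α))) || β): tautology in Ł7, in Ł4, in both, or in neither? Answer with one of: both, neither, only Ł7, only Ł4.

In Ł7: every assignment gives 1 — tautology.
In Ł4: every assignment gives 1 — tautology.

both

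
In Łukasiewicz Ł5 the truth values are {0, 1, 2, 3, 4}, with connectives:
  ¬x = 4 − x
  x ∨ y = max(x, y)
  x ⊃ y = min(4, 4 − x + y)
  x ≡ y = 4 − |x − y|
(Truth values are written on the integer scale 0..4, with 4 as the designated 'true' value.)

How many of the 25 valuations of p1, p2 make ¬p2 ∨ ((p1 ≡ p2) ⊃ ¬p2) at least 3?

18

value 4: 13 assignments (counts)
value 3: 5 assignments (counts)
value 2: 4 assignments
value 1: 2 assignments
value 0: 1 assignment
So 18 of the 25 assignments meet the threshold.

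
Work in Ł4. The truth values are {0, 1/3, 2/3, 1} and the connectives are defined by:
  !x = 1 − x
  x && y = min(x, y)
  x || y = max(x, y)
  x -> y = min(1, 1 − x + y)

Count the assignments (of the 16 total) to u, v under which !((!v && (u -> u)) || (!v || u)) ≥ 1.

u = 0, v = 0 ↦ 0  <
u = 0, v = 1/3 ↦ 1/3  <
u = 0, v = 2/3 ↦ 2/3  <
u = 0, v = 1 ↦ 1  ≥
u = 1/3, v = 0 ↦ 0  <
u = 1/3, v = 1/3 ↦ 1/3  <
u = 1/3, v = 2/3 ↦ 2/3  <
u = 1/3, v = 1 ↦ 2/3  <
u = 2/3, v = 0 ↦ 0  <
u = 2/3, v = 1/3 ↦ 1/3  <
u = 2/3, v = 2/3 ↦ 1/3  <
u = 2/3, v = 1 ↦ 1/3  <
u = 1, v = 0 ↦ 0  <
u = 1, v = 1/3 ↦ 0  <
u = 1, v = 2/3 ↦ 0  <
u = 1, v = 1 ↦ 0  <
So 1 of the 16 assignments meets the threshold.

1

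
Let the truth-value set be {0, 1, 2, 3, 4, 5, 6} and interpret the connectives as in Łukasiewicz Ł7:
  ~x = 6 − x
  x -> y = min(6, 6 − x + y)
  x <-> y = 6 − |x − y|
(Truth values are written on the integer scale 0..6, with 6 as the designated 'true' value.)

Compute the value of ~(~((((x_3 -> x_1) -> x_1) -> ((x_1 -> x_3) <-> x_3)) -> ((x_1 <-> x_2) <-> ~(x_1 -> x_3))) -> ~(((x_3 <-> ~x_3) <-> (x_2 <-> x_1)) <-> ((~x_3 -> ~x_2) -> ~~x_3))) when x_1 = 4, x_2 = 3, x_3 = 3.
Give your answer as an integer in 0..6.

2

x_3 -> x_1 = 3 -> 4 = 6
(x_3 -> x_1) -> x_1 = 6 -> 4 = 4
x_1 -> x_3 = 4 -> 3 = 5
(x_1 -> x_3) <-> x_3 = 5 <-> 3 = 4
((x_3 -> x_1) -> x_1) -> ((x_1 -> x_3) <-> x_3) = 4 -> 4 = 6
x_1 <-> x_2 = 4 <-> 3 = 5
x_1 -> x_3 = 4 -> 3 = 5
~(x_1 -> x_3) = ~5 = 1
(x_1 <-> x_2) <-> ~(x_1 -> x_3) = 5 <-> 1 = 2
(((x_3 -> x_1) -> x_1) -> ((x_1 -> x_3) <-> x_3)) -> ((x_1 <-> x_2) <-> ~(x_1 -> x_3)) = 6 -> 2 = 2
~((((x_3 -> x_1) -> x_1) -> ((x_1 -> x_3) <-> x_3)) -> ((x_1 <-> x_2) <-> ~(x_1 -> x_3))) = ~2 = 4
~x_3 = ~3 = 3
x_3 <-> ~x_3 = 3 <-> 3 = 6
x_2 <-> x_1 = 3 <-> 4 = 5
(x_3 <-> ~x_3) <-> (x_2 <-> x_1) = 6 <-> 5 = 5
~x_3 = ~3 = 3
~x_2 = ~3 = 3
~x_3 -> ~x_2 = 3 -> 3 = 6
~x_3 = ~3 = 3
~~x_3 = ~3 = 3
(~x_3 -> ~x_2) -> ~~x_3 = 6 -> 3 = 3
((x_3 <-> ~x_3) <-> (x_2 <-> x_1)) <-> ((~x_3 -> ~x_2) -> ~~x_3) = 5 <-> 3 = 4
~(((x_3 <-> ~x_3) <-> (x_2 <-> x_1)) <-> ((~x_3 -> ~x_2) -> ~~x_3)) = ~4 = 2
~((((x_3 -> x_1) -> x_1) -> ((x_1 -> x_3) <-> x_3)) -> ((x_1 <-> x_2) <-> ~(x_1 -> x_3))) -> ~(((x_3 <-> ~x_3) <-> (x_2 <-> x_1)) <-> ((~x_3 -> ~x_2) -> ~~x_3)) = 4 -> 2 = 4
~(~((((x_3 -> x_1) -> x_1) -> ((x_1 -> x_3) <-> x_3)) -> ((x_1 <-> x_2) <-> ~(x_1 -> x_3))) -> ~(((x_3 <-> ~x_3) <-> (x_2 <-> x_1)) <-> ((~x_3 -> ~x_2) -> ~~x_3))) = ~4 = 2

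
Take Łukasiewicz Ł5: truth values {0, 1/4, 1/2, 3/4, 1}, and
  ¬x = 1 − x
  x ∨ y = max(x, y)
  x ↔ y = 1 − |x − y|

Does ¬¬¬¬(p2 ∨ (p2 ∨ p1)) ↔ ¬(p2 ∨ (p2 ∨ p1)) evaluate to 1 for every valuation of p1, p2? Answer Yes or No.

No

Counterexample: take p1 = 0, p2 = 0.
p2 ∨ p1 = 0 ∨ 0 = 0
p2 ∨ (p2 ∨ p1) = 0 ∨ 0 = 0
¬(p2 ∨ (p2 ∨ p1)) = ¬0 = 1
¬¬(p2 ∨ (p2 ∨ p1)) = ¬1 = 0
¬¬¬(p2 ∨ (p2 ∨ p1)) = ¬0 = 1
¬¬¬¬(p2 ∨ (p2 ∨ p1)) = ¬1 = 0
p2 ∨ p1 = 0 ∨ 0 = 0
p2 ∨ (p2 ∨ p1) = 0 ∨ 0 = 0
¬(p2 ∨ (p2 ∨ p1)) = ¬0 = 1
¬¬¬¬(p2 ∨ (p2 ∨ p1)) ↔ ¬(p2 ∨ (p2 ∨ p1)) = 0 ↔ 1 = 0
This gives 0 ≠ 1.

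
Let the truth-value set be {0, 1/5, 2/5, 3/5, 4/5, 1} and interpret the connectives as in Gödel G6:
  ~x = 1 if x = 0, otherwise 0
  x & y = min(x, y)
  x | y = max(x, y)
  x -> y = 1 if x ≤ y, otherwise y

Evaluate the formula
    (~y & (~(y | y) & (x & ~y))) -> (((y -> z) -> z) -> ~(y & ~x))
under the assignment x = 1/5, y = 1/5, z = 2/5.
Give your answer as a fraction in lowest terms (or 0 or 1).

1

~y = ~1/5 = 0
y | y = 1/5 | 1/5 = 1/5
~(y | y) = ~1/5 = 0
~y = ~1/5 = 0
x & ~y = 1/5 & 0 = 0
~(y | y) & (x & ~y) = 0 & 0 = 0
~y & (~(y | y) & (x & ~y)) = 0 & 0 = 0
y -> z = 1/5 -> 2/5 = 1
(y -> z) -> z = 1 -> 2/5 = 2/5
~x = ~1/5 = 0
y & ~x = 1/5 & 0 = 0
~(y & ~x) = ~0 = 1
((y -> z) -> z) -> ~(y & ~x) = 2/5 -> 1 = 1
(~y & (~(y | y) & (x & ~y))) -> (((y -> z) -> z) -> ~(y & ~x)) = 0 -> 1 = 1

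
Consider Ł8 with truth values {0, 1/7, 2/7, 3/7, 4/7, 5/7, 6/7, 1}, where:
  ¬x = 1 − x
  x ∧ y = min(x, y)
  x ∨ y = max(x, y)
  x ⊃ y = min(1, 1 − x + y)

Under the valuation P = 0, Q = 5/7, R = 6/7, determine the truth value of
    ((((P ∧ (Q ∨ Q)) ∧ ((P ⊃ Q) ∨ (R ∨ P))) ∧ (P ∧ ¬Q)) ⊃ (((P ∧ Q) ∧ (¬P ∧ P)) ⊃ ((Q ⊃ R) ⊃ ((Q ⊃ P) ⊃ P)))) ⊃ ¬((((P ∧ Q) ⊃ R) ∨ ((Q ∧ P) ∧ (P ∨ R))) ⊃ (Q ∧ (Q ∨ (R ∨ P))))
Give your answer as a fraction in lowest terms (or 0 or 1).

Q ∨ Q = 5/7 ∨ 5/7 = 5/7
P ∧ (Q ∨ Q) = 0 ∧ 5/7 = 0
P ⊃ Q = 0 ⊃ 5/7 = 1
R ∨ P = 6/7 ∨ 0 = 6/7
(P ⊃ Q) ∨ (R ∨ P) = 1 ∨ 6/7 = 1
(P ∧ (Q ∨ Q)) ∧ ((P ⊃ Q) ∨ (R ∨ P)) = 0 ∧ 1 = 0
¬Q = ¬5/7 = 2/7
P ∧ ¬Q = 0 ∧ 2/7 = 0
((P ∧ (Q ∨ Q)) ∧ ((P ⊃ Q) ∨ (R ∨ P))) ∧ (P ∧ ¬Q) = 0 ∧ 0 = 0
P ∧ Q = 0 ∧ 5/7 = 0
¬P = ¬0 = 1
¬P ∧ P = 1 ∧ 0 = 0
(P ∧ Q) ∧ (¬P ∧ P) = 0 ∧ 0 = 0
Q ⊃ R = 5/7 ⊃ 6/7 = 1
Q ⊃ P = 5/7 ⊃ 0 = 2/7
(Q ⊃ P) ⊃ P = 2/7 ⊃ 0 = 5/7
(Q ⊃ R) ⊃ ((Q ⊃ P) ⊃ P) = 1 ⊃ 5/7 = 5/7
((P ∧ Q) ∧ (¬P ∧ P)) ⊃ ((Q ⊃ R) ⊃ ((Q ⊃ P) ⊃ P)) = 0 ⊃ 5/7 = 1
(((P ∧ (Q ∨ Q)) ∧ ((P ⊃ Q) ∨ (R ∨ P))) ∧ (P ∧ ¬Q)) ⊃ (((P ∧ Q) ∧ (¬P ∧ P)) ⊃ ((Q ⊃ R) ⊃ ((Q ⊃ P) ⊃ P))) = 0 ⊃ 1 = 1
P ∧ Q = 0 ∧ 5/7 = 0
(P ∧ Q) ⊃ R = 0 ⊃ 6/7 = 1
Q ∧ P = 5/7 ∧ 0 = 0
P ∨ R = 0 ∨ 6/7 = 6/7
(Q ∧ P) ∧ (P ∨ R) = 0 ∧ 6/7 = 0
((P ∧ Q) ⊃ R) ∨ ((Q ∧ P) ∧ (P ∨ R)) = 1 ∨ 0 = 1
R ∨ P = 6/7 ∨ 0 = 6/7
Q ∨ (R ∨ P) = 5/7 ∨ 6/7 = 6/7
Q ∧ (Q ∨ (R ∨ P)) = 5/7 ∧ 6/7 = 5/7
(((P ∧ Q) ⊃ R) ∨ ((Q ∧ P) ∧ (P ∨ R))) ⊃ (Q ∧ (Q ∨ (R ∨ P))) = 1 ⊃ 5/7 = 5/7
¬((((P ∧ Q) ⊃ R) ∨ ((Q ∧ P) ∧ (P ∨ R))) ⊃ (Q ∧ (Q ∨ (R ∨ P)))) = ¬5/7 = 2/7
((((P ∧ (Q ∨ Q)) ∧ ((P ⊃ Q) ∨ (R ∨ P))) ∧ (P ∧ ¬Q)) ⊃ (((P ∧ Q) ∧ (¬P ∧ P)) ⊃ ((Q ⊃ R) ⊃ ((Q ⊃ P) ⊃ P)))) ⊃ ¬((((P ∧ Q) ⊃ R) ∨ ((Q ∧ P) ∧ (P ∨ R))) ⊃ (Q ∧ (Q ∨ (R ∨ P)))) = 1 ⊃ 2/7 = 2/7

2/7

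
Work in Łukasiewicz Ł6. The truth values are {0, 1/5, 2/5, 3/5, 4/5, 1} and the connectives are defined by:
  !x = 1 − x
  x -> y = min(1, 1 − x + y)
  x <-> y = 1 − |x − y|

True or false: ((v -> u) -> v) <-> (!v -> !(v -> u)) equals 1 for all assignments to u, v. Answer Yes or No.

At u = 3/5, v = 3/5, for instance:
v -> u = 3/5 -> 3/5 = 1
(v -> u) -> v = 1 -> 3/5 = 3/5
!v = !3/5 = 2/5
!(v -> u) = !1 = 0
!v -> !(v -> u) = 2/5 -> 0 = 3/5
((v -> u) -> v) <-> (!v -> !(v -> u)) = 3/5 <-> 3/5 = 1
and checking the remaining 35 assignments likewise gives ≥ 1 in every case.

Yes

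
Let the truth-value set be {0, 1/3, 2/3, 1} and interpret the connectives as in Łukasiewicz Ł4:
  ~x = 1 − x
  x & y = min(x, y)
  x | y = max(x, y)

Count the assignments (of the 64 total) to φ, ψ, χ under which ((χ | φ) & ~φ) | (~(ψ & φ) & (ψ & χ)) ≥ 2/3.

16

value 1: 4 assignments (counts)
value 2/3: 12 assignments (counts)
value 1/3: 34 assignments
value 0: 14 assignments
So 16 of the 64 assignments meet the threshold.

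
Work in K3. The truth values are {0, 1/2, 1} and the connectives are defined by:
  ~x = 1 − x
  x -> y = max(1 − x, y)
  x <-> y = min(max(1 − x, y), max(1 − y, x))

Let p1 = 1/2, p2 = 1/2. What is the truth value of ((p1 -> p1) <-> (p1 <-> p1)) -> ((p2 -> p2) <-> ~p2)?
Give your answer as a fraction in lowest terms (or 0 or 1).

1/2

p1 -> p1 = 1/2 -> 1/2 = 1/2
p1 <-> p1 = 1/2 <-> 1/2 = 1/2
(p1 -> p1) <-> (p1 <-> p1) = 1/2 <-> 1/2 = 1/2
p2 -> p2 = 1/2 -> 1/2 = 1/2
~p2 = ~1/2 = 1/2
(p2 -> p2) <-> ~p2 = 1/2 <-> 1/2 = 1/2
((p1 -> p1) <-> (p1 <-> p1)) -> ((p2 -> p2) <-> ~p2) = 1/2 -> 1/2 = 1/2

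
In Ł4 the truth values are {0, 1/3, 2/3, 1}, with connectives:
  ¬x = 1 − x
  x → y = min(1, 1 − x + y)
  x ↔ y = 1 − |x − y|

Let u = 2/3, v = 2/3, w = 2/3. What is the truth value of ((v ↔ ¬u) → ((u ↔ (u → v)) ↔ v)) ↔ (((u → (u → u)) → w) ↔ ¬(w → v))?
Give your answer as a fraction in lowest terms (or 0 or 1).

1/3

¬u = ¬2/3 = 1/3
v ↔ ¬u = 2/3 ↔ 1/3 = 2/3
u → v = 2/3 → 2/3 = 1
u ↔ (u → v) = 2/3 ↔ 1 = 2/3
(u ↔ (u → v)) ↔ v = 2/3 ↔ 2/3 = 1
(v ↔ ¬u) → ((u ↔ (u → v)) ↔ v) = 2/3 → 1 = 1
u → u = 2/3 → 2/3 = 1
u → (u → u) = 2/3 → 1 = 1
(u → (u → u)) → w = 1 → 2/3 = 2/3
w → v = 2/3 → 2/3 = 1
¬(w → v) = ¬1 = 0
((u → (u → u)) → w) ↔ ¬(w → v) = 2/3 ↔ 0 = 1/3
((v ↔ ¬u) → ((u ↔ (u → v)) ↔ v)) ↔ (((u → (u → u)) → w) ↔ ¬(w → v)) = 1 ↔ 1/3 = 1/3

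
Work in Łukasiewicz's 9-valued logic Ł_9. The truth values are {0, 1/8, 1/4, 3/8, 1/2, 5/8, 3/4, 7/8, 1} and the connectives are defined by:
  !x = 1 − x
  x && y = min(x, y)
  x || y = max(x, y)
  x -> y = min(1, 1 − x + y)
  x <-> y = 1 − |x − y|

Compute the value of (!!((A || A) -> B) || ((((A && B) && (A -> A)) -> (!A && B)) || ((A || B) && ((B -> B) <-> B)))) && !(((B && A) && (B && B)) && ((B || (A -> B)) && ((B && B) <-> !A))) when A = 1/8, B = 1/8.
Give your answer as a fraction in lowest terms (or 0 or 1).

7/8

A || A = 1/8 || 1/8 = 1/8
(A || A) -> B = 1/8 -> 1/8 = 1
!((A || A) -> B) = !1 = 0
!!((A || A) -> B) = !0 = 1
A && B = 1/8 && 1/8 = 1/8
A -> A = 1/8 -> 1/8 = 1
(A && B) && (A -> A) = 1/8 && 1 = 1/8
!A = !1/8 = 7/8
!A && B = 7/8 && 1/8 = 1/8
((A && B) && (A -> A)) -> (!A && B) = 1/8 -> 1/8 = 1
A || B = 1/8 || 1/8 = 1/8
B -> B = 1/8 -> 1/8 = 1
(B -> B) <-> B = 1 <-> 1/8 = 1/8
(A || B) && ((B -> B) <-> B) = 1/8 && 1/8 = 1/8
(((A && B) && (A -> A)) -> (!A && B)) || ((A || B) && ((B -> B) <-> B)) = 1 || 1/8 = 1
!!((A || A) -> B) || ((((A && B) && (A -> A)) -> (!A && B)) || ((A || B) && ((B -> B) <-> B))) = 1 || 1 = 1
B && A = 1/8 && 1/8 = 1/8
B && B = 1/8 && 1/8 = 1/8
(B && A) && (B && B) = 1/8 && 1/8 = 1/8
A -> B = 1/8 -> 1/8 = 1
B || (A -> B) = 1/8 || 1 = 1
B && B = 1/8 && 1/8 = 1/8
!A = !1/8 = 7/8
(B && B) <-> !A = 1/8 <-> 7/8 = 1/4
(B || (A -> B)) && ((B && B) <-> !A) = 1 && 1/4 = 1/4
((B && A) && (B && B)) && ((B || (A -> B)) && ((B && B) <-> !A)) = 1/8 && 1/4 = 1/8
!(((B && A) && (B && B)) && ((B || (A -> B)) && ((B && B) <-> !A))) = !1/8 = 7/8
(!!((A || A) -> B) || ((((A && B) && (A -> A)) -> (!A && B)) || ((A || B) && ((B -> B) <-> B)))) && !(((B && A) && (B && B)) && ((B || (A -> B)) && ((B && B) <-> !A))) = 1 && 7/8 = 7/8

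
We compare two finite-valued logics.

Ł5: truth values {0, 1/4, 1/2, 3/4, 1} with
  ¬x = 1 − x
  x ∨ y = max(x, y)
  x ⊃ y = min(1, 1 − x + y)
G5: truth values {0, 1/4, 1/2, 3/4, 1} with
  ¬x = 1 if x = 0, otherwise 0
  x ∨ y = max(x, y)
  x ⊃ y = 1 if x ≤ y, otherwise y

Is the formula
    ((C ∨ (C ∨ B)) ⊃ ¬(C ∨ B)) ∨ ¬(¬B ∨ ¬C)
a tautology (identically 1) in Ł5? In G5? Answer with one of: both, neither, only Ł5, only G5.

neither

In Ł5: at B = 0, C = 3/4 the value is 1/2 — not a tautology.
In G5: at B = 0, C = 1/4 the value is 0 — not a tautology.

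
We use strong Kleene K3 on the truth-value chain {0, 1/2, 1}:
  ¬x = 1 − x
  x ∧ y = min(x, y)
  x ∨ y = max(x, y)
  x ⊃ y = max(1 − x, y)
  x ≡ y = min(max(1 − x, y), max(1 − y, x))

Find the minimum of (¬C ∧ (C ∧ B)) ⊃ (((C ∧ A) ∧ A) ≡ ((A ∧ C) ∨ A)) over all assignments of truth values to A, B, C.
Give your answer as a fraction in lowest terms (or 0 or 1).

Take A = 1/2, B = 1/2, C = 1/2:
¬C = ¬1/2 = 1/2
C ∧ B = 1/2 ∧ 1/2 = 1/2
¬C ∧ (C ∧ B) = 1/2 ∧ 1/2 = 1/2
C ∧ A = 1/2 ∧ 1/2 = 1/2
(C ∧ A) ∧ A = 1/2 ∧ 1/2 = 1/2
A ∧ C = 1/2 ∧ 1/2 = 1/2
(A ∧ C) ∨ A = 1/2 ∨ 1/2 = 1/2
((C ∧ A) ∧ A) ≡ ((A ∧ C) ∨ A) = 1/2 ≡ 1/2 = 1/2
(¬C ∧ (C ∧ B)) ⊃ (((C ∧ A) ∧ A) ≡ ((A ∧ C) ∨ A)) = 1/2 ⊃ 1/2 = 1/2
No assignment yields a value below 1/2, so this is the minimum.

1/2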